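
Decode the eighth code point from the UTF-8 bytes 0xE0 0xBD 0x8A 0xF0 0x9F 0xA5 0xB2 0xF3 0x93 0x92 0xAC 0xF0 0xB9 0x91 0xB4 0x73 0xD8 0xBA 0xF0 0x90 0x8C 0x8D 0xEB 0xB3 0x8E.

Offset 0: leading byte 0xE0 = 11100000 → 3-byte char #1 = E0 BD 8A.
Offset 3: leading byte 0xF0 = 11110000 → 4-byte char #2 = F0 9F A5 B2.
Offset 7: leading byte 0xF3 = 11110011 → 4-byte char #3 = F3 93 92 AC.
Offset 11: leading byte 0xF0 = 11110000 → 4-byte char #4 = F0 B9 91 B4.
Offset 15: leading byte 0x73 = 01110011 → 1-byte char #5 = 73.
Offset 16: leading byte 0xD8 = 11011000 → 2-byte char #6 = D8 BA.
Offset 18: leading byte 0xF0 = 11110000 → 4-byte char #7 = F0 90 8C 8D.
Offset 22: leading byte 0xEB = 11101011 → 3-byte char #8 = EB B3 8E.
Leading byte 0xEB = 11101011 matches 1110xxxx → 3-byte sequence.
Byte 1: 0xEB = 11101011, payload 1011 (4 bits).
Byte 2: 0xB3 = 10110011 (10xxxxxx ✓), payload 110011.
Byte 3: 0x8E = 10001110 (10xxxxxx ✓), payload 001110.
Concatenate: 1011110011001110 = 0xBCCE (16 bits → U+BCCE).

U+BCCE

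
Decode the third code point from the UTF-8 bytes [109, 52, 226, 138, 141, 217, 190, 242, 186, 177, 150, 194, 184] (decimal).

U+228D

Offset 0: leading byte 0x6D = 01101101 → 1-byte char #1 = 6D.
Offset 1: leading byte 0x34 = 00110100 → 1-byte char #2 = 34.
Offset 2: leading byte 0xE2 = 11100010 → 3-byte char #3 = E2 8A 8D.
Leading byte 0xE2 = 11100010 matches 1110xxxx → 3-byte sequence.
Byte 1: 0xE2 = 11100010, payload 0010 (4 bits).
Byte 2: 0x8A = 10001010 (10xxxxxx ✓), payload 001010.
Byte 3: 0x8D = 10001101 (10xxxxxx ✓), payload 001101.
Concatenate: 0010001010001101 = 0x228D (16 bits → U+228D).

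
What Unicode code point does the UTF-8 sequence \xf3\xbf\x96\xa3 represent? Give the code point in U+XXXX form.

U+FF5A3

Leading byte 0xF3 = 11110011 matches 11110xxx → 4-byte sequence.
Byte 1: 0xF3 = 11110011, payload 011 (3 bits).
Byte 2: 0xBF = 10111111 (10xxxxxx ✓), payload 111111.
Byte 3: 0x96 = 10010110 (10xxxxxx ✓), payload 010110.
Byte 4: 0xA3 = 10100011 (10xxxxxx ✓), payload 100011.
Concatenate: 011111111010110100011 = 0xFF5A3 (21 bits → U+FF5A3).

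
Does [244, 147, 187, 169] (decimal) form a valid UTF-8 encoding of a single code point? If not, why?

Leading byte 0xF4 = 11110100 → 4-byte form.
Payload = 0x113EE9, which exceeds U+10FFFF, the maximum Unicode code point. (Leading bytes F5–FF, or F4 followed by ≥ 0x90, are invalid.)

invalid (encodes a value above U+10FFFF)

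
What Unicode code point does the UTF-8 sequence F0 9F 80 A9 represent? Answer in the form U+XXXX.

Leading byte 0xF0 = 11110000 matches 11110xxx → 4-byte sequence.
Byte 1: 0xF0 = 11110000, payload 000 (3 bits).
Byte 2: 0x9F = 10011111 (10xxxxxx ✓), payload 011111.
Byte 3: 0x80 = 10000000 (10xxxxxx ✓), payload 000000.
Byte 4: 0xA9 = 10101001 (10xxxxxx ✓), payload 101001.
Concatenate: 000011111000000101001 = 0x1F029 (21 bits → U+1F029).

U+1F029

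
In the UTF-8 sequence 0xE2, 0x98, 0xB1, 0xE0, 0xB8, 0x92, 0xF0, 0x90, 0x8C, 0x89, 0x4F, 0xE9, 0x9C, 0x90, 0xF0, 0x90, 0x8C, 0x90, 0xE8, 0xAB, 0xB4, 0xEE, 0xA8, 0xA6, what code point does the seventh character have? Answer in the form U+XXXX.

Offset 0: leading byte 0xE2 = 11100010 → 3-byte char #1 = E2 98 B1.
Offset 3: leading byte 0xE0 = 11100000 → 3-byte char #2 = E0 B8 92.
Offset 6: leading byte 0xF0 = 11110000 → 4-byte char #3 = F0 90 8C 89.
Offset 10: leading byte 0x4F = 01001111 → 1-byte char #4 = 4F.
Offset 11: leading byte 0xE9 = 11101001 → 3-byte char #5 = E9 9C 90.
Offset 14: leading byte 0xF0 = 11110000 → 4-byte char #6 = F0 90 8C 90.
Offset 18: leading byte 0xE8 = 11101000 → 3-byte char #7 = E8 AB B4.
Leading byte 0xE8 = 11101000 matches 1110xxxx → 3-byte sequence.
Byte 1: 0xE8 = 11101000, payload 1000 (4 bits).
Byte 2: 0xAB = 10101011 (10xxxxxx ✓), payload 101011.
Byte 3: 0xB4 = 10110100 (10xxxxxx ✓), payload 110100.
Concatenate: 1000101011110100 = 0x8AF4 (16 bits → U+8AF4).

U+8AF4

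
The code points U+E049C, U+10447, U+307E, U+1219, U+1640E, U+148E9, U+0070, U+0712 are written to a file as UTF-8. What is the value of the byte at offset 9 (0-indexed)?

0x81

U+E049C → 4-byte form F3 A0 92 9C at offsets 0–3.
U+10447 → 4-byte form F0 90 91 87 at offsets 4–7.
U+307E → 3-byte form E3 81 BE at offsets 8–10.
Offset 9 falls in char 3's range; it's byte 2 of E3 81 BE = 0x81.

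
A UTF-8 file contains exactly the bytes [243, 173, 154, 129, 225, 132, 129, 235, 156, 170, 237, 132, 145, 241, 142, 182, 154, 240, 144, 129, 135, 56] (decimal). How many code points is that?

7

Byte at offset 0: 0xF3 = 11110011 → 4-byte char (#1). Advance 4.
Byte at offset 4: 0xE1 = 11100001 → 3-byte char (#2). Advance 3.
Byte at offset 7: 0xEB = 11101011 → 3-byte char (#3). Advance 3.
Byte at offset 10: 0xED = 11101101 → 3-byte char (#4). Advance 3.
Byte at offset 13: 0xF1 = 11110001 → 4-byte char (#5). Advance 4.
Byte at offset 17: 0xF0 = 11110000 → 4-byte char (#6). Advance 4.
Byte at offset 21: 0x38 = 00111000 → 1-byte char (#7). Advance 1.
Reached end at offset 22 after 7 code points.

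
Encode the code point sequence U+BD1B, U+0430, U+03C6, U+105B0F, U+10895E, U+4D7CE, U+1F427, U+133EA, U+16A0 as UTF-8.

EB B4 9B D0 B0 CF 86 F4 85 AC 8F F4 88 A5 9E F1 8D 9F 8E F0 9F 90 A7 F0 93 8F AA E1 9A A0

U+BD1B: 3-byte form → EB B4 9B.
U+0430: 2-byte form → D0 B0.
U+03C6: 2-byte form → CF 86.
U+105B0F: 4-byte form → F4 85 AC 8F.
U+10895E: 4-byte form → F4 88 A5 9E.
U+4D7CE: 4-byte form → F1 8D 9F 8E.
U+1F427: 4-byte form → F0 9F 90 A7.
U+133EA: 4-byte form → F0 93 8F AA.
U+16A0: 3-byte form → E1 9A A0.
Concatenated (30 bytes): EB B4 9B D0 B0 CF 86 F4 85 AC 8F F4 88 A5 9E F1 8D 9F 8E F0 9F 90 A7 F0 93 8F AA E1 9A A0.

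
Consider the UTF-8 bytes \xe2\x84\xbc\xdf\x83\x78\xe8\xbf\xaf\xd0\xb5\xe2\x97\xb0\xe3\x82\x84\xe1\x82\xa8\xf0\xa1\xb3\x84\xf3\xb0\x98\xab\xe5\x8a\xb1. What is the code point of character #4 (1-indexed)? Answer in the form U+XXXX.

U+8FEF

Offset 0: leading byte 0xE2 = 11100010 → 3-byte char #1 = E2 84 BC.
Offset 3: leading byte 0xDF = 11011111 → 2-byte char #2 = DF 83.
Offset 5: leading byte 0x78 = 01111000 → 1-byte char #3 = 78.
Offset 6: leading byte 0xE8 = 11101000 → 3-byte char #4 = E8 BF AF.
Leading byte 0xE8 = 11101000 matches 1110xxxx → 3-byte sequence.
Byte 1: 0xE8 = 11101000, payload 1000 (4 bits).
Byte 2: 0xBF = 10111111 (10xxxxxx ✓), payload 111111.
Byte 3: 0xAF = 10101111 (10xxxxxx ✓), payload 101111.
Concatenate: 1000111111101111 = 0x8FEF (16 bits → U+8FEF).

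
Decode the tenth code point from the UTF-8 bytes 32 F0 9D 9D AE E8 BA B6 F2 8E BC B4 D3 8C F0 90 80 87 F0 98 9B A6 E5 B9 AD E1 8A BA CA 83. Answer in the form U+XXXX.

U+0283

Offset 0: leading byte 0x32 = 00110010 → 1-byte char #1 = 32.
Offset 1: leading byte 0xF0 = 11110000 → 4-byte char #2 = F0 9D 9D AE.
Offset 5: leading byte 0xE8 = 11101000 → 3-byte char #3 = E8 BA B6.
Offset 8: leading byte 0xF2 = 11110010 → 4-byte char #4 = F2 8E BC B4.
Offset 12: leading byte 0xD3 = 11010011 → 2-byte char #5 = D3 8C.
Offset 14: leading byte 0xF0 = 11110000 → 4-byte char #6 = F0 90 80 87.
Offset 18: leading byte 0xF0 = 11110000 → 4-byte char #7 = F0 98 9B A6.
Offset 22: leading byte 0xE5 = 11100101 → 3-byte char #8 = E5 B9 AD.
Offset 25: leading byte 0xE1 = 11100001 → 3-byte char #9 = E1 8A BA.
Offset 28: leading byte 0xCA = 11001010 → 2-byte char #10 = CA 83.
Leading byte 0xCA = 11001010 matches 110xxxxx → 2-byte sequence.
Byte 1: 0xCA = 11001010, payload 01010 (5 bits).
Byte 2: 0x83 = 10000011 (10xxxxxx ✓), payload 000011.
Concatenate: 01010000011 = 0x283 (11 bits → U+0283).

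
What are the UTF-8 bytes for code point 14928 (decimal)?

U+3A50 = 0x3A50 = 14928 decimal. In range U+0800–U+FFFF → 3-byte form: 1110xxxx 10xxxxxx 10xxxxxx.
Binary (16 bits): 0011101001010000.
Split 4+6+6: 0011 | 101001 | 010000.
Byte 1: 11100011 = 0xE3.
Byte 2: 10101001 = 0xA9.
Byte 3: 10010000 = 0x90.

E3 A9 90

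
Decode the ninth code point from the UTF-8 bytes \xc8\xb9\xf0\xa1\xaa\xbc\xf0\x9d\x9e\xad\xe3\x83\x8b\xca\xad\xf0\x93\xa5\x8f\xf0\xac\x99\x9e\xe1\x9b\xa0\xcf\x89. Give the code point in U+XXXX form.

U+03C9

Offset 0: leading byte 0xC8 = 11001000 → 2-byte char #1 = C8 B9.
Offset 2: leading byte 0xF0 = 11110000 → 4-byte char #2 = F0 A1 AA BC.
Offset 6: leading byte 0xF0 = 11110000 → 4-byte char #3 = F0 9D 9E AD.
Offset 10: leading byte 0xE3 = 11100011 → 3-byte char #4 = E3 83 8B.
Offset 13: leading byte 0xCA = 11001010 → 2-byte char #5 = CA AD.
Offset 15: leading byte 0xF0 = 11110000 → 4-byte char #6 = F0 93 A5 8F.
Offset 19: leading byte 0xF0 = 11110000 → 4-byte char #7 = F0 AC 99 9E.
Offset 23: leading byte 0xE1 = 11100001 → 3-byte char #8 = E1 9B A0.
Offset 26: leading byte 0xCF = 11001111 → 2-byte char #9 = CF 89.
Leading byte 0xCF = 11001111 matches 110xxxxx → 2-byte sequence.
Byte 1: 0xCF = 11001111, payload 01111 (5 bits).
Byte 2: 0x89 = 10001001 (10xxxxxx ✓), payload 001001.
Concatenate: 01111001001 = 0x3C9 (11 bits → U+03C9).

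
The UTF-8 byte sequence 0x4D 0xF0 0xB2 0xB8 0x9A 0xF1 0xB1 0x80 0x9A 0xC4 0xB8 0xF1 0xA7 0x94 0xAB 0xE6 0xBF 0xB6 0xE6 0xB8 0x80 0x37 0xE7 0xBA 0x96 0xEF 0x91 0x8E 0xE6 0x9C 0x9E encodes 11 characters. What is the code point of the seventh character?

Offset 0: leading byte 0x4D = 01001101 → 1-byte char #1 = 4D.
Offset 1: leading byte 0xF0 = 11110000 → 4-byte char #2 = F0 B2 B8 9A.
Offset 5: leading byte 0xF1 = 11110001 → 4-byte char #3 = F1 B1 80 9A.
Offset 9: leading byte 0xC4 = 11000100 → 2-byte char #4 = C4 B8.
Offset 11: leading byte 0xF1 = 11110001 → 4-byte char #5 = F1 A7 94 AB.
Offset 15: leading byte 0xE6 = 11100110 → 3-byte char #6 = E6 BF B6.
Offset 18: leading byte 0xE6 = 11100110 → 3-byte char #7 = E6 B8 80.
Leading byte 0xE6 = 11100110 matches 1110xxxx → 3-byte sequence.
Byte 1: 0xE6 = 11100110, payload 0110 (4 bits).
Byte 2: 0xB8 = 10111000 (10xxxxxx ✓), payload 111000.
Byte 3: 0x80 = 10000000 (10xxxxxx ✓), payload 000000.
Concatenate: 0110111000000000 = 0x6E00 (16 bits → U+6E00).

U+6E00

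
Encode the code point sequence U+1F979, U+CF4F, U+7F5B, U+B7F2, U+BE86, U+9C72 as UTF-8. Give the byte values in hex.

U+1F979: 4-byte form → F0 9F A5 B9.
U+CF4F: 3-byte form → EC BD 8F.
U+7F5B: 3-byte form → E7 BD 9B.
U+B7F2: 3-byte form → EB 9F B2.
U+BE86: 3-byte form → EB BA 86.
U+9C72: 3-byte form → E9 B1 B2.
Concatenated (19 bytes): F0 9F A5 B9 EC BD 8F E7 BD 9B EB 9F B2 EB BA 86 E9 B1 B2.

F0 9F A5 B9 EC BD 8F E7 BD 9B EB 9F B2 EB BA 86 E9 B1 B2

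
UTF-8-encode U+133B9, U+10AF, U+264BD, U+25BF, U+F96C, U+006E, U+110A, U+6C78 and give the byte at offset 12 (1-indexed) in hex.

1-indexed offset 12 is 0-indexed offset 11.
U+133B9 → 4-byte form F0 93 8E B9 at offsets 0–3.
U+10AF → 3-byte form E1 82 AF at offsets 4–6.
U+264BD → 4-byte form F0 A6 92 BD at offsets 7–10.
U+25BF → 3-byte form E2 96 BF at offsets 11–13.
Offset 11 falls in char 4's range; it's byte 1 of E2 96 BF = 0xE2.

0xE2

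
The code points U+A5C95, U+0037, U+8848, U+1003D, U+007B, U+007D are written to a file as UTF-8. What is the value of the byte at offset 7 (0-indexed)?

U+A5C95 → 4-byte form F2 A5 B2 95 at offsets 0–3.
U+0037 → 1-byte form 37 at offsets 4–4.
U+8848 → 3-byte form E8 A1 88 at offsets 5–7.
Offset 7 falls in char 3's range; it's byte 3 of E8 A1 88 = 0x88.

0x88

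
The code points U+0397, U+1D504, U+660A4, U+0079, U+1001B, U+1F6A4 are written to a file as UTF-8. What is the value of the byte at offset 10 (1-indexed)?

0xA4

1-indexed offset 10 is 0-indexed offset 9.
U+0397 → 2-byte form CE 97 at offsets 0–1.
U+1D504 → 4-byte form F0 9D 94 84 at offsets 2–5.
U+660A4 → 4-byte form F1 A6 82 A4 at offsets 6–9.
Offset 9 falls in char 3's range; it's byte 4 of F1 A6 82 A4 = 0xA4.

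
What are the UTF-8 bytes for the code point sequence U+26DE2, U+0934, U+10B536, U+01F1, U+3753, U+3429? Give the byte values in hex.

F0 A6 B7 A2 E0 A4 B4 F4 8B 94 B6 C7 B1 E3 9D 93 E3 90 A9

U+26DE2: 4-byte form → F0 A6 B7 A2.
U+0934: 3-byte form → E0 A4 B4.
U+10B536: 4-byte form → F4 8B 94 B6.
U+01F1: 2-byte form → C7 B1.
U+3753: 3-byte form → E3 9D 93.
U+3429: 3-byte form → E3 90 A9.
Concatenated (19 bytes): F0 A6 B7 A2 E0 A4 B4 F4 8B 94 B6 C7 B1 E3 9D 93 E3 90 A9.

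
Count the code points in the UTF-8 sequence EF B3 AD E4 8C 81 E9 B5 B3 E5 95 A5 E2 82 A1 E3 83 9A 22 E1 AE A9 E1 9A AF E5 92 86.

Byte at offset 0: 0xEF = 11101111 → 3-byte char (#1). Advance 3.
Byte at offset 3: 0xE4 = 11100100 → 3-byte char (#2). Advance 3.
Byte at offset 6: 0xE9 = 11101001 → 3-byte char (#3). Advance 3.
Byte at offset 9: 0xE5 = 11100101 → 3-byte char (#4). Advance 3.
Byte at offset 12: 0xE2 = 11100010 → 3-byte char (#5). Advance 3.
Byte at offset 15: 0xE3 = 11100011 → 3-byte char (#6). Advance 3.
Byte at offset 18: 0x22 = 00100010 → 1-byte char (#7). Advance 1.
Byte at offset 19: 0xE1 = 11100001 → 3-byte char (#8). Advance 3.
Byte at offset 22: 0xE1 = 11100001 → 3-byte char (#9). Advance 3.
Byte at offset 25: 0xE5 = 11100101 → 3-byte char (#10). Advance 3.
Reached end at offset 28 after 10 code points.

10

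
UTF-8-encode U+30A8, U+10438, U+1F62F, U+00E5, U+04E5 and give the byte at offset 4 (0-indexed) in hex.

U+30A8 → 3-byte form E3 82 A8 at offsets 0–2.
U+10438 → 4-byte form F0 90 90 B8 at offsets 3–6.
Offset 4 falls in char 2's range; it's byte 2 of F0 90 90 B8 = 0x90.

0x90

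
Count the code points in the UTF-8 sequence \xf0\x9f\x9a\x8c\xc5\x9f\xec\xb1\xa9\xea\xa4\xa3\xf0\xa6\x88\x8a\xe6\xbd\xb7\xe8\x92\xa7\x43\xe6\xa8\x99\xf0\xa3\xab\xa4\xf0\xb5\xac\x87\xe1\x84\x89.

Byte at offset 0: 0xF0 = 11110000 → 4-byte char (#1). Advance 4.
Byte at offset 4: 0xC5 = 11000101 → 2-byte char (#2). Advance 2.
Byte at offset 6: 0xEC = 11101100 → 3-byte char (#3). Advance 3.
Byte at offset 9: 0xEA = 11101010 → 3-byte char (#4). Advance 3.
Byte at offset 12: 0xF0 = 11110000 → 4-byte char (#5). Advance 4.
Byte at offset 16: 0xE6 = 11100110 → 3-byte char (#6). Advance 3.
Byte at offset 19: 0xE8 = 11101000 → 3-byte char (#7). Advance 3.
Byte at offset 22: 0x43 = 01000011 → 1-byte char (#8). Advance 1.
Byte at offset 23: 0xE6 = 11100110 → 3-byte char (#9). Advance 3.
Byte at offset 26: 0xF0 = 11110000 → 4-byte char (#10). Advance 4.
Byte at offset 30: 0xF0 = 11110000 → 4-byte char (#11). Advance 4.
Byte at offset 34: 0xE1 = 11100001 → 3-byte char (#12). Advance 3.
Reached end at offset 37 after 12 code points.

12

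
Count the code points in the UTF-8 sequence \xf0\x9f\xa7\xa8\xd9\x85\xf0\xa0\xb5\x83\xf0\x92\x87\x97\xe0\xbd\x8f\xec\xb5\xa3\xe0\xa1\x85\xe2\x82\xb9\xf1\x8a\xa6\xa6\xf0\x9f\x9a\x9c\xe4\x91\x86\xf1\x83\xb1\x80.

12

Byte at offset 0: 0xF0 = 11110000 → 4-byte char (#1). Advance 4.
Byte at offset 4: 0xD9 = 11011001 → 2-byte char (#2). Advance 2.
Byte at offset 6: 0xF0 = 11110000 → 4-byte char (#3). Advance 4.
Byte at offset 10: 0xF0 = 11110000 → 4-byte char (#4). Advance 4.
Byte at offset 14: 0xE0 = 11100000 → 3-byte char (#5). Advance 3.
Byte at offset 17: 0xEC = 11101100 → 3-byte char (#6). Advance 3.
Byte at offset 20: 0xE0 = 11100000 → 3-byte char (#7). Advance 3.
Byte at offset 23: 0xE2 = 11100010 → 3-byte char (#8). Advance 3.
Byte at offset 26: 0xF1 = 11110001 → 4-byte char (#9). Advance 4.
Byte at offset 30: 0xF0 = 11110000 → 4-byte char (#10). Advance 4.
Byte at offset 34: 0xE4 = 11100100 → 3-byte char (#11). Advance 3.
Byte at offset 37: 0xF1 = 11110001 → 4-byte char (#12). Advance 4.
Reached end at offset 41 after 12 code points.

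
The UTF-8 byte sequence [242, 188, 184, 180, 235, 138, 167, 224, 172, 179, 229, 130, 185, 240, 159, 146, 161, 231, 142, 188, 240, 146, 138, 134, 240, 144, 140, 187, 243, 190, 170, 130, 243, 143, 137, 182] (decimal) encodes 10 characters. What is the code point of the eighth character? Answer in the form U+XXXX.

Offset 0: leading byte 0xF2 = 11110010 → 4-byte char #1 = F2 BC B8 B4.
Offset 4: leading byte 0xEB = 11101011 → 3-byte char #2 = EB 8A A7.
Offset 7: leading byte 0xE0 = 11100000 → 3-byte char #3 = E0 AC B3.
Offset 10: leading byte 0xE5 = 11100101 → 3-byte char #4 = E5 82 B9.
Offset 13: leading byte 0xF0 = 11110000 → 4-byte char #5 = F0 9F 92 A1.
Offset 17: leading byte 0xE7 = 11100111 → 3-byte char #6 = E7 8E BC.
Offset 20: leading byte 0xF0 = 11110000 → 4-byte char #7 = F0 92 8A 86.
Offset 24: leading byte 0xF0 = 11110000 → 4-byte char #8 = F0 90 8C BB.
Leading byte 0xF0 = 11110000 matches 11110xxx → 4-byte sequence.
Byte 1: 0xF0 = 11110000, payload 000 (3 bits).
Byte 2: 0x90 = 10010000 (10xxxxxx ✓), payload 010000.
Byte 3: 0x8C = 10001100 (10xxxxxx ✓), payload 001100.
Byte 4: 0xBB = 10111011 (10xxxxxx ✓), payload 111011.
Concatenate: 000010000001100111011 = 0x1033B (21 bits → U+1033B).

U+1033B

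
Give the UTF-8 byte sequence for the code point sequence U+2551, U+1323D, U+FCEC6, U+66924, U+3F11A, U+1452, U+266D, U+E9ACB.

U+2551: 3-byte form → E2 95 91.
U+1323D: 4-byte form → F0 93 88 BD.
U+FCEC6: 4-byte form → F3 BC BB 86.
U+66924: 4-byte form → F1 A6 A4 A4.
U+3F11A: 4-byte form → F0 BF 84 9A.
U+1452: 3-byte form → E1 91 92.
U+266D: 3-byte form → E2 99 AD.
U+E9ACB: 4-byte form → F3 A9 AB 8B.
Concatenated (29 bytes): E2 95 91 F0 93 88 BD F3 BC BB 86 F1 A6 A4 A4 F0 BF 84 9A E1 91 92 E2 99 AD F3 A9 AB 8B.

E2 95 91 F0 93 88 BD F3 BC BB 86 F1 A6 A4 A4 F0 BF 84 9A E1 91 92 E2 99 AD F3 A9 AB 8B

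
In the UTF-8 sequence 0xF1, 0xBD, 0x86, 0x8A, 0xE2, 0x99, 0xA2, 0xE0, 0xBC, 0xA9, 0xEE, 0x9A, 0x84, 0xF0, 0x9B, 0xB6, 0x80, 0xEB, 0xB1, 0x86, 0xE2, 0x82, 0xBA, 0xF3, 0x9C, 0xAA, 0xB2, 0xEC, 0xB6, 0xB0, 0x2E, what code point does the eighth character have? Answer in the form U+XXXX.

U+DCAB2

Offset 0: leading byte 0xF1 = 11110001 → 4-byte char #1 = F1 BD 86 8A.
Offset 4: leading byte 0xE2 = 11100010 → 3-byte char #2 = E2 99 A2.
Offset 7: leading byte 0xE0 = 11100000 → 3-byte char #3 = E0 BC A9.
Offset 10: leading byte 0xEE = 11101110 → 3-byte char #4 = EE 9A 84.
Offset 13: leading byte 0xF0 = 11110000 → 4-byte char #5 = F0 9B B6 80.
Offset 17: leading byte 0xEB = 11101011 → 3-byte char #6 = EB B1 86.
Offset 20: leading byte 0xE2 = 11100010 → 3-byte char #7 = E2 82 BA.
Offset 23: leading byte 0xF3 = 11110011 → 4-byte char #8 = F3 9C AA B2.
Leading byte 0xF3 = 11110011 matches 11110xxx → 4-byte sequence.
Byte 1: 0xF3 = 11110011, payload 011 (3 bits).
Byte 2: 0x9C = 10011100 (10xxxxxx ✓), payload 011100.
Byte 3: 0xAA = 10101010 (10xxxxxx ✓), payload 101010.
Byte 4: 0xB2 = 10110010 (10xxxxxx ✓), payload 110010.
Concatenate: 011011100101010110010 = 0xDCAB2 (21 bits → U+DCAB2).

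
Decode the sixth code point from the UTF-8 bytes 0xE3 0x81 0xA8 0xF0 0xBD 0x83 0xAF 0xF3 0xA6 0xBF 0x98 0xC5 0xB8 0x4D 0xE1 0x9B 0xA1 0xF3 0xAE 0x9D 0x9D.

U+16E1

Offset 0: leading byte 0xE3 = 11100011 → 3-byte char #1 = E3 81 A8.
Offset 3: leading byte 0xF0 = 11110000 → 4-byte char #2 = F0 BD 83 AF.
Offset 7: leading byte 0xF3 = 11110011 → 4-byte char #3 = F3 A6 BF 98.
Offset 11: leading byte 0xC5 = 11000101 → 2-byte char #4 = C5 B8.
Offset 13: leading byte 0x4D = 01001101 → 1-byte char #5 = 4D.
Offset 14: leading byte 0xE1 = 11100001 → 3-byte char #6 = E1 9B A1.
Leading byte 0xE1 = 11100001 matches 1110xxxx → 3-byte sequence.
Byte 1: 0xE1 = 11100001, payload 0001 (4 bits).
Byte 2: 0x9B = 10011011 (10xxxxxx ✓), payload 011011.
Byte 3: 0xA1 = 10100001 (10xxxxxx ✓), payload 100001.
Concatenate: 0001011011100001 = 0x16E1 (16 bits → U+16E1).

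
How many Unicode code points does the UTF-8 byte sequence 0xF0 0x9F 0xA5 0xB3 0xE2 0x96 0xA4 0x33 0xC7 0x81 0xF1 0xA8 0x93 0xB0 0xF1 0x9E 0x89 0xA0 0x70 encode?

Byte at offset 0: 0xF0 = 11110000 → 4-byte char (#1). Advance 4.
Byte at offset 4: 0xE2 = 11100010 → 3-byte char (#2). Advance 3.
Byte at offset 7: 0x33 = 00110011 → 1-byte char (#3). Advance 1.
Byte at offset 8: 0xC7 = 11000111 → 2-byte char (#4). Advance 2.
Byte at offset 10: 0xF1 = 11110001 → 4-byte char (#5). Advance 4.
Byte at offset 14: 0xF1 = 11110001 → 4-byte char (#6). Advance 4.
Byte at offset 18: 0x70 = 01110000 → 1-byte char (#7). Advance 1.
Reached end at offset 19 after 7 code points.

7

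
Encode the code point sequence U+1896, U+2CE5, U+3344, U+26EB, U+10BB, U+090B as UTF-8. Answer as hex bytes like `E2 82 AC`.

U+1896: 3-byte form → E1 A2 96.
U+2CE5: 3-byte form → E2 B3 A5.
U+3344: 3-byte form → E3 8D 84.
U+26EB: 3-byte form → E2 9B AB.
U+10BB: 3-byte form → E1 82 BB.
U+090B: 3-byte form → E0 A4 8B.
Concatenated (18 bytes): E1 A2 96 E2 B3 A5 E3 8D 84 E2 9B AB E1 82 BB E0 A4 8B.

E1 A2 96 E2 B3 A5 E3 8D 84 E2 9B AB E1 82 BB E0 A4 8B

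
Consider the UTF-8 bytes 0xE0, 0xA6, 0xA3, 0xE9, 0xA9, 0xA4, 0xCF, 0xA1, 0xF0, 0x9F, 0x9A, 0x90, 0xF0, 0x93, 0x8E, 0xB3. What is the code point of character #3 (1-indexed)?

U+03E1

Offset 0: leading byte 0xE0 = 11100000 → 3-byte char #1 = E0 A6 A3.
Offset 3: leading byte 0xE9 = 11101001 → 3-byte char #2 = E9 A9 A4.
Offset 6: leading byte 0xCF = 11001111 → 2-byte char #3 = CF A1.
Leading byte 0xCF = 11001111 matches 110xxxxx → 2-byte sequence.
Byte 1: 0xCF = 11001111, payload 01111 (5 bits).
Byte 2: 0xA1 = 10100001 (10xxxxxx ✓), payload 100001.
Concatenate: 01111100001 = 0x3E1 (11 bits → U+03E1).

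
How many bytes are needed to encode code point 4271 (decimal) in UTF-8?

3

U+10AF = 0x10AF. UTF-8 uses 1 byte below 0x80, 2 below 0x800, 3 below 0x10000, 4 up to 0x10FFFF. 0x10AF is in U+0800–U+FFFF → 3 bytes.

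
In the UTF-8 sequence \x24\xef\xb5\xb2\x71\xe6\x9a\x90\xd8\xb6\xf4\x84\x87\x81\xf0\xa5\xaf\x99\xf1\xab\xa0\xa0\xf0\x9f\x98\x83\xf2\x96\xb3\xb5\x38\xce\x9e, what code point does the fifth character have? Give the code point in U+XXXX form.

Offset 0: leading byte 0x24 = 00100100 → 1-byte char #1 = 24.
Offset 1: leading byte 0xEF = 11101111 → 3-byte char #2 = EF B5 B2.
Offset 4: leading byte 0x71 = 01110001 → 1-byte char #3 = 71.
Offset 5: leading byte 0xE6 = 11100110 → 3-byte char #4 = E6 9A 90.
Offset 8: leading byte 0xD8 = 11011000 → 2-byte char #5 = D8 B6.
Leading byte 0xD8 = 11011000 matches 110xxxxx → 2-byte sequence.
Byte 1: 0xD8 = 11011000, payload 11000 (5 bits).
Byte 2: 0xB6 = 10110110 (10xxxxxx ✓), payload 110110.
Concatenate: 11000110110 = 0x636 (11 bits → U+0636).

U+0636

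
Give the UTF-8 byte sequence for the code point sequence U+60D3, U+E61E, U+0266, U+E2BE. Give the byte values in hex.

E6 83 93 EE 98 9E C9 A6 EE 8A BE

U+60D3: 3-byte form → E6 83 93.
U+E61E: 3-byte form → EE 98 9E.
U+0266: 2-byte form → C9 A6.
U+E2BE: 3-byte form → EE 8A BE.
Concatenated (11 bytes): E6 83 93 EE 98 9E C9 A6 EE 8A BE.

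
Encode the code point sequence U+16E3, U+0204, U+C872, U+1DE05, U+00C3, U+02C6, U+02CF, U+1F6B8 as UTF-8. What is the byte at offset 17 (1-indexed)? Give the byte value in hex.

1-indexed offset 17 is 0-indexed offset 16.
U+16E3 → 3-byte form E1 9B A3 at offsets 0–2.
U+0204 → 2-byte form C8 84 at offsets 3–4.
U+C872 → 3-byte form EC A1 B2 at offsets 5–7.
U+1DE05 → 4-byte form F0 9D B8 85 at offsets 8–11.
U+00C3 → 2-byte form C3 83 at offsets 12–13.
U+02C6 → 2-byte form CB 86 at offsets 14–15.
U+02CF → 2-byte form CB 8F at offsets 16–17.
Offset 16 falls in char 7's range; it's byte 1 of CB 8F = 0xCB.

0xCB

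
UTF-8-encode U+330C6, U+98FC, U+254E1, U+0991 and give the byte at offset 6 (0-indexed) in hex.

0xBC

U+330C6 → 4-byte form F0 B3 83 86 at offsets 0–3.
U+98FC → 3-byte form E9 A3 BC at offsets 4–6.
Offset 6 falls in char 2's range; it's byte 3 of E9 A3 BC = 0xBC.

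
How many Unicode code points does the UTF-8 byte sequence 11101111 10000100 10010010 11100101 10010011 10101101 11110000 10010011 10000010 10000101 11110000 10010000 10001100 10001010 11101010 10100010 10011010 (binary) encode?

5

Byte at offset 0: 0xEF = 11101111 → 3-byte char (#1). Advance 3.
Byte at offset 3: 0xE5 = 11100101 → 3-byte char (#2). Advance 3.
Byte at offset 6: 0xF0 = 11110000 → 4-byte char (#3). Advance 4.
Byte at offset 10: 0xF0 = 11110000 → 4-byte char (#4). Advance 4.
Byte at offset 14: 0xEA = 11101010 → 3-byte char (#5). Advance 3.
Reached end at offset 17 after 5 code points.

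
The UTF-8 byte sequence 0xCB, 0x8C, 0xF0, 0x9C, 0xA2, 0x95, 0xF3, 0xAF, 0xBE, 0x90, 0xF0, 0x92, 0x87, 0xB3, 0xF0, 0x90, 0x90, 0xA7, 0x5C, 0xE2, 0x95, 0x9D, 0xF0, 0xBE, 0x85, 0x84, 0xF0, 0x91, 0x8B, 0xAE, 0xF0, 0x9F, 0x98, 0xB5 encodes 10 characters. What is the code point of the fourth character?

U+121F3

Offset 0: leading byte 0xCB = 11001011 → 2-byte char #1 = CB 8C.
Offset 2: leading byte 0xF0 = 11110000 → 4-byte char #2 = F0 9C A2 95.
Offset 6: leading byte 0xF3 = 11110011 → 4-byte char #3 = F3 AF BE 90.
Offset 10: leading byte 0xF0 = 11110000 → 4-byte char #4 = F0 92 87 B3.
Leading byte 0xF0 = 11110000 matches 11110xxx → 4-byte sequence.
Byte 1: 0xF0 = 11110000, payload 000 (3 bits).
Byte 2: 0x92 = 10010010 (10xxxxxx ✓), payload 010010.
Byte 3: 0x87 = 10000111 (10xxxxxx ✓), payload 000111.
Byte 4: 0xB3 = 10110011 (10xxxxxx ✓), payload 110011.
Concatenate: 000010010000111110011 = 0x121F3 (21 bits → U+121F3).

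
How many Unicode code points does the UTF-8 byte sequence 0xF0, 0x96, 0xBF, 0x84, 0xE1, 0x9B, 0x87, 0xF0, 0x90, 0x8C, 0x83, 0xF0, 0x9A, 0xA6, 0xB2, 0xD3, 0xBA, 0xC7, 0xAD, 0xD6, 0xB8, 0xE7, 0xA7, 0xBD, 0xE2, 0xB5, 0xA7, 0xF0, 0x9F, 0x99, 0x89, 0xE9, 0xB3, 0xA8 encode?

Byte at offset 0: 0xF0 = 11110000 → 4-byte char (#1). Advance 4.
Byte at offset 4: 0xE1 = 11100001 → 3-byte char (#2). Advance 3.
Byte at offset 7: 0xF0 = 11110000 → 4-byte char (#3). Advance 4.
Byte at offset 11: 0xF0 = 11110000 → 4-byte char (#4). Advance 4.
Byte at offset 15: 0xD3 = 11010011 → 2-byte char (#5). Advance 2.
Byte at offset 17: 0xC7 = 11000111 → 2-byte char (#6). Advance 2.
Byte at offset 19: 0xD6 = 11010110 → 2-byte char (#7). Advance 2.
Byte at offset 21: 0xE7 = 11100111 → 3-byte char (#8). Advance 3.
Byte at offset 24: 0xE2 = 11100010 → 3-byte char (#9). Advance 3.
Byte at offset 27: 0xF0 = 11110000 → 4-byte char (#10). Advance 4.
Byte at offset 31: 0xE9 = 11101001 → 3-byte char (#11). Advance 3.
Reached end at offset 34 after 11 code points.

11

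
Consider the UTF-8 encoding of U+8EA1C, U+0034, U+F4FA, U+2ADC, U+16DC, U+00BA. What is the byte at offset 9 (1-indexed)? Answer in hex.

1-indexed offset 9 is 0-indexed offset 8.
U+8EA1C → 4-byte form F2 8E A8 9C at offsets 0–3.
U+0034 → 1-byte form 34 at offsets 4–4.
U+F4FA → 3-byte form EF 93 BA at offsets 5–7.
U+2ADC → 3-byte form E2 AB 9C at offsets 8–10.
Offset 8 falls in char 4's range; it's byte 1 of E2 AB 9C = 0xE2.

0xE2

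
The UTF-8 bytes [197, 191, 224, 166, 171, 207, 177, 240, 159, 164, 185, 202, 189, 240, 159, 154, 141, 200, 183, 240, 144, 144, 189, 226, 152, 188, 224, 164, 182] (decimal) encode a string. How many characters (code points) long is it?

10

Byte at offset 0: 0xC5 = 11000101 → 2-byte char (#1). Advance 2.
Byte at offset 2: 0xE0 = 11100000 → 3-byte char (#2). Advance 3.
Byte at offset 5: 0xCF = 11001111 → 2-byte char (#3). Advance 2.
Byte at offset 7: 0xF0 = 11110000 → 4-byte char (#4). Advance 4.
Byte at offset 11: 0xCA = 11001010 → 2-byte char (#5). Advance 2.
Byte at offset 13: 0xF0 = 11110000 → 4-byte char (#6). Advance 4.
Byte at offset 17: 0xC8 = 11001000 → 2-byte char (#7). Advance 2.
Byte at offset 19: 0xF0 = 11110000 → 4-byte char (#8). Advance 4.
Byte at offset 23: 0xE2 = 11100010 → 3-byte char (#9). Advance 3.
Byte at offset 26: 0xE0 = 11100000 → 3-byte char (#10). Advance 3.
Reached end at offset 29 after 10 code points.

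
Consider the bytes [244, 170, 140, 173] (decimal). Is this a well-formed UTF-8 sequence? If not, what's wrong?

invalid (encodes a value above U+10FFFF)

Leading byte 0xF4 = 11110100 → 4-byte form.
Payload = 0x12A32D, which exceeds U+10FFFF, the maximum Unicode code point. (Leading bytes F5–FF, or F4 followed by ≥ 0x90, are invalid.)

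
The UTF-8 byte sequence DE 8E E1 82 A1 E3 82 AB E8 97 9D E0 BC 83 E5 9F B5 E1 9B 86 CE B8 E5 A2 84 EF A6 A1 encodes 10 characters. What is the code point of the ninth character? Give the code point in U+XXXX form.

Offset 0: leading byte 0xDE = 11011110 → 2-byte char #1 = DE 8E.
Offset 2: leading byte 0xE1 = 11100001 → 3-byte char #2 = E1 82 A1.
Offset 5: leading byte 0xE3 = 11100011 → 3-byte char #3 = E3 82 AB.
Offset 8: leading byte 0xE8 = 11101000 → 3-byte char #4 = E8 97 9D.
Offset 11: leading byte 0xE0 = 11100000 → 3-byte char #5 = E0 BC 83.
Offset 14: leading byte 0xE5 = 11100101 → 3-byte char #6 = E5 9F B5.
Offset 17: leading byte 0xE1 = 11100001 → 3-byte char #7 = E1 9B 86.
Offset 20: leading byte 0xCE = 11001110 → 2-byte char #8 = CE B8.
Offset 22: leading byte 0xE5 = 11100101 → 3-byte char #9 = E5 A2 84.
Leading byte 0xE5 = 11100101 matches 1110xxxx → 3-byte sequence.
Byte 1: 0xE5 = 11100101, payload 0101 (4 bits).
Byte 2: 0xA2 = 10100010 (10xxxxxx ✓), payload 100010.
Byte 3: 0x84 = 10000100 (10xxxxxx ✓), payload 000100.
Concatenate: 0101100010000100 = 0x5884 (16 bits → U+5884).

U+5884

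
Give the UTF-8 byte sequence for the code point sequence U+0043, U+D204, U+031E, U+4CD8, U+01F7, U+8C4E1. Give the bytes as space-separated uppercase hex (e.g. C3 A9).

U+0043: 1-byte form → 43.
U+D204: 3-byte form → ED 88 84.
U+031E: 2-byte form → CC 9E.
U+4CD8: 3-byte form → E4 B3 98.
U+01F7: 2-byte form → C7 B7.
U+8C4E1: 4-byte form → F2 8C 93 A1.
Concatenated (15 bytes): 43 ED 88 84 CC 9E E4 B3 98 C7 B7 F2 8C 93 A1.

43 ED 88 84 CC 9E E4 B3 98 C7 B7 F2 8C 93 A1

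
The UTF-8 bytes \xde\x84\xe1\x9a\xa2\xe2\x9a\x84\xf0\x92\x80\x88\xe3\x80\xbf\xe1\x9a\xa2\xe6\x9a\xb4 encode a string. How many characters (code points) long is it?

Byte at offset 0: 0xDE = 11011110 → 2-byte char (#1). Advance 2.
Byte at offset 2: 0xE1 = 11100001 → 3-byte char (#2). Advance 3.
Byte at offset 5: 0xE2 = 11100010 → 3-byte char (#3). Advance 3.
Byte at offset 8: 0xF0 = 11110000 → 4-byte char (#4). Advance 4.
Byte at offset 12: 0xE3 = 11100011 → 3-byte char (#5). Advance 3.
Byte at offset 15: 0xE1 = 11100001 → 3-byte char (#6). Advance 3.
Byte at offset 18: 0xE6 = 11100110 → 3-byte char (#7). Advance 3.
Reached end at offset 21 after 7 code points.

7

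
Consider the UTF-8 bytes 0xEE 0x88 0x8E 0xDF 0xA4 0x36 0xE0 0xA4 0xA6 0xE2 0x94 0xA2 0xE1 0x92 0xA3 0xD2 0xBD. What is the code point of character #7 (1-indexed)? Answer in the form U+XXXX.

Offset 0: leading byte 0xEE = 11101110 → 3-byte char #1 = EE 88 8E.
Offset 3: leading byte 0xDF = 11011111 → 2-byte char #2 = DF A4.
Offset 5: leading byte 0x36 = 00110110 → 1-byte char #3 = 36.
Offset 6: leading byte 0xE0 = 11100000 → 3-byte char #4 = E0 A4 A6.
Offset 9: leading byte 0xE2 = 11100010 → 3-byte char #5 = E2 94 A2.
Offset 12: leading byte 0xE1 = 11100001 → 3-byte char #6 = E1 92 A3.
Offset 15: leading byte 0xD2 = 11010010 → 2-byte char #7 = D2 BD.
Leading byte 0xD2 = 11010010 matches 110xxxxx → 2-byte sequence.
Byte 1: 0xD2 = 11010010, payload 10010 (5 bits).
Byte 2: 0xBD = 10111101 (10xxxxxx ✓), payload 111101.
Concatenate: 10010111101 = 0x4BD (11 bits → U+04BD).

U+04BD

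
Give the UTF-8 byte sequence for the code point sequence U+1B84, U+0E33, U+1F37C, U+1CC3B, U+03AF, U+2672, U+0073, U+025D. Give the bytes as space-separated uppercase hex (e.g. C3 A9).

U+1B84: 3-byte form → E1 AE 84.
U+0E33: 3-byte form → E0 B8 B3.
U+1F37C: 4-byte form → F0 9F 8D BC.
U+1CC3B: 4-byte form → F0 9C B0 BB.
U+03AF: 2-byte form → CE AF.
U+2672: 3-byte form → E2 99 B2.
U+0073: 1-byte form → 73.
U+025D: 2-byte form → C9 9D.
Concatenated (22 bytes): E1 AE 84 E0 B8 B3 F0 9F 8D BC F0 9C B0 BB CE AF E2 99 B2 73 C9 9D.

E1 AE 84 E0 B8 B3 F0 9F 8D BC F0 9C B0 BB CE AF E2 99 B2 73 C9 9D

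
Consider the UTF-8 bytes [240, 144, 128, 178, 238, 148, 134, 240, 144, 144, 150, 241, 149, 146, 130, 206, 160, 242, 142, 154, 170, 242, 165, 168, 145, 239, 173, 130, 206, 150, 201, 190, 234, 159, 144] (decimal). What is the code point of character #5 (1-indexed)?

U+03A0

Offset 0: leading byte 0xF0 = 11110000 → 4-byte char #1 = F0 90 80 B2.
Offset 4: leading byte 0xEE = 11101110 → 3-byte char #2 = EE 94 86.
Offset 7: leading byte 0xF0 = 11110000 → 4-byte char #3 = F0 90 90 96.
Offset 11: leading byte 0xF1 = 11110001 → 4-byte char #4 = F1 95 92 82.
Offset 15: leading byte 0xCE = 11001110 → 2-byte char #5 = CE A0.
Leading byte 0xCE = 11001110 matches 110xxxxx → 2-byte sequence.
Byte 1: 0xCE = 11001110, payload 01110 (5 bits).
Byte 2: 0xA0 = 10100000 (10xxxxxx ✓), payload 100000.
Concatenate: 01110100000 = 0x3A0 (11 bits → U+03A0).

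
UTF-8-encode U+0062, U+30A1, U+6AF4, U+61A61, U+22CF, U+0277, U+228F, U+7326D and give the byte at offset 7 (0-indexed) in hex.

U+0062 → 1-byte form 62 at offsets 0–0.
U+30A1 → 3-byte form E3 82 A1 at offsets 1–3.
U+6AF4 → 3-byte form E6 AB B4 at offsets 4–6.
U+61A61 → 4-byte form F1 A1 A9 A1 at offsets 7–10.
Offset 7 falls in char 4's range; it's byte 1 of F1 A1 A9 A1 = 0xF1.

0xF1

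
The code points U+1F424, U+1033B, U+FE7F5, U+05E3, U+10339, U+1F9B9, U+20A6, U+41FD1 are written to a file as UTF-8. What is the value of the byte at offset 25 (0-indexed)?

0xF1

U+1F424 → 4-byte form F0 9F 90 A4 at offsets 0–3.
U+1033B → 4-byte form F0 90 8C BB at offsets 4–7.
U+FE7F5 → 4-byte form F3 BE 9F B5 at offsets 8–11.
U+05E3 → 2-byte form D7 A3 at offsets 12–13.
U+10339 → 4-byte form F0 90 8C B9 at offsets 14–17.
U+1F9B9 → 4-byte form F0 9F A6 B9 at offsets 18–21.
U+20A6 → 3-byte form E2 82 A6 at offsets 22–24.
U+41FD1 → 4-byte form F1 81 BF 91 at offsets 25–28.
Offset 25 falls in char 8's range; it's byte 1 of F1 81 BF 91 = 0xF1.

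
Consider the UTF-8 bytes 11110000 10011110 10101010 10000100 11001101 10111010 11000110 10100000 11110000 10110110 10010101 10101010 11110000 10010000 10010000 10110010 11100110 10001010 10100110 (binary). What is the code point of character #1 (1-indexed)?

Offset 0: leading byte 0xF0 = 11110000 → 4-byte char #1 = F0 9E AA 84.
Leading byte 0xF0 = 11110000 matches 11110xxx → 4-byte sequence.
Byte 1: 0xF0 = 11110000, payload 000 (3 bits).
Byte 2: 0x9E = 10011110 (10xxxxxx ✓), payload 011110.
Byte 3: 0xAA = 10101010 (10xxxxxx ✓), payload 101010.
Byte 4: 0x84 = 10000100 (10xxxxxx ✓), payload 000100.
Concatenate: 000011110101010000100 = 0x1EA84 (21 bits → U+1EA84).

U+1EA84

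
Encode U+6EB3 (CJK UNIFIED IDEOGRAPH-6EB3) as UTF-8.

U+6EB3 = 0x6EB3 = 28339 decimal. In range U+0800–U+FFFF → 3-byte form: 1110xxxx 10xxxxxx 10xxxxxx.
Binary (16 bits): 0110111010110011.
Split 4+6+6: 0110 | 111010 | 110011.
Byte 1: 11100110 = 0xE6.
Byte 2: 10111010 = 0xBA.
Byte 3: 10110011 = 0xB3.

E6 BA B3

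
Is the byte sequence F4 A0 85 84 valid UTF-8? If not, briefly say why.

Leading byte 0xF4 = 11110100 → 4-byte form.
Payload = 0x120144, which exceeds U+10FFFF, the maximum Unicode code point. (Leading bytes F5–FF, or F4 followed by ≥ 0x90, are invalid.)

invalid (encodes a value above U+10FFFF)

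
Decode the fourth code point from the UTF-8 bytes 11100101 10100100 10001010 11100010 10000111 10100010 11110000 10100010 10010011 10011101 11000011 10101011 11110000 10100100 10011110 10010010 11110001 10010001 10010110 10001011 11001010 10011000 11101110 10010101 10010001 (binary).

Offset 0: leading byte 0xE5 = 11100101 → 3-byte char #1 = E5 A4 8A.
Offset 3: leading byte 0xE2 = 11100010 → 3-byte char #2 = E2 87 A2.
Offset 6: leading byte 0xF0 = 11110000 → 4-byte char #3 = F0 A2 93 9D.
Offset 10: leading byte 0xC3 = 11000011 → 2-byte char #4 = C3 AB.
Leading byte 0xC3 = 11000011 matches 110xxxxx → 2-byte sequence.
Byte 1: 0xC3 = 11000011, payload 00011 (5 bits).
Byte 2: 0xAB = 10101011 (10xxxxxx ✓), payload 101011.
Concatenate: 00011101011 = 0xEB (11 bits → U+00EB).

U+00EB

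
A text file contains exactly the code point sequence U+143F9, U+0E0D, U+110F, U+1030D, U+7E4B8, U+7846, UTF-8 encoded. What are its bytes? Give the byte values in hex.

U+143F9: 4-byte form → F0 94 8F B9.
U+0E0D: 3-byte form → E0 B8 8D.
U+110F: 3-byte form → E1 84 8F.
U+1030D: 4-byte form → F0 90 8C 8D.
U+7E4B8: 4-byte form → F1 BE 92 B8.
U+7846: 3-byte form → E7 A1 86.
Concatenated (21 bytes): F0 94 8F B9 E0 B8 8D E1 84 8F F0 90 8C 8D F1 BE 92 B8 E7 A1 86.

F0 94 8F B9 E0 B8 8D E1 84 8F F0 90 8C 8D F1 BE 92 B8 E7 A1 86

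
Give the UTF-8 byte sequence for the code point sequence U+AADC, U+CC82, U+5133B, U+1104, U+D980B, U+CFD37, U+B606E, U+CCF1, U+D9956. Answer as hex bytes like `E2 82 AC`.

U+AADC: 3-byte form → EA AB 9C.
U+CC82: 3-byte form → EC B2 82.
U+5133B: 4-byte form → F1 91 8C BB.
U+1104: 3-byte form → E1 84 84.
U+D980B: 4-byte form → F3 99 A0 8B.
U+CFD37: 4-byte form → F3 8F B4 B7.
U+B606E: 4-byte form → F2 B6 81 AE.
U+CCF1: 3-byte form → EC B3 B1.
U+D9956: 4-byte form → F3 99 A5 96.
Concatenated (32 bytes): EA AB 9C EC B2 82 F1 91 8C BB E1 84 84 F3 99 A0 8B F3 8F B4 B7 F2 B6 81 AE EC B3 B1 F3 99 A5 96.

EA AB 9C EC B2 82 F1 91 8C BB E1 84 84 F3 99 A0 8B F3 8F B4 B7 F2 B6 81 AE EC B3 B1 F3 99 A5 96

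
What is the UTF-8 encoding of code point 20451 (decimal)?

E4 BF A3

U+4FE3 = 0x4FE3 = 20451 decimal. In range U+0800–U+FFFF → 3-byte form: 1110xxxx 10xxxxxx 10xxxxxx.
Binary (16 bits): 0100111111100011.
Split 4+6+6: 0100 | 111111 | 100011.
Byte 1: 11100100 = 0xE4.
Byte 2: 10111111 = 0xBF.
Byte 3: 10100011 = 0xA3.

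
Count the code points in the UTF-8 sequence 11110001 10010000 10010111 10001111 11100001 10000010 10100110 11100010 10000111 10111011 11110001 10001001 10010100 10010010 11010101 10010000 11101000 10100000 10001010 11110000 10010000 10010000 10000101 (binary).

7

Byte at offset 0: 0xF1 = 11110001 → 4-byte char (#1). Advance 4.
Byte at offset 4: 0xE1 = 11100001 → 3-byte char (#2). Advance 3.
Byte at offset 7: 0xE2 = 11100010 → 3-byte char (#3). Advance 3.
Byte at offset 10: 0xF1 = 11110001 → 4-byte char (#4). Advance 4.
Byte at offset 14: 0xD5 = 11010101 → 2-byte char (#5). Advance 2.
Byte at offset 16: 0xE8 = 11101000 → 3-byte char (#6). Advance 3.
Byte at offset 19: 0xF0 = 11110000 → 4-byte char (#7). Advance 4.
Reached end at offset 23 after 7 code points.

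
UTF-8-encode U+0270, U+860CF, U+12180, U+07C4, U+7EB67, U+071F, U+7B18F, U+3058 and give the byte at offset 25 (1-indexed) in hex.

1-indexed offset 25 is 0-indexed offset 24.
U+0270 → 2-byte form C9 B0 at offsets 0–1.
U+860CF → 4-byte form F2 86 83 8F at offsets 2–5.
U+12180 → 4-byte form F0 92 86 80 at offsets 6–9.
U+07C4 → 2-byte form DF 84 at offsets 10–11.
U+7EB67 → 4-byte form F1 BE AD A7 at offsets 12–15.
U+071F → 2-byte form DC 9F at offsets 16–17.
U+7B18F → 4-byte form F1 BB 86 8F at offsets 18–21.
U+3058 → 3-byte form E3 81 98 at offsets 22–24.
Offset 24 falls in char 8's range; it's byte 3 of E3 81 98 = 0x98.

0x98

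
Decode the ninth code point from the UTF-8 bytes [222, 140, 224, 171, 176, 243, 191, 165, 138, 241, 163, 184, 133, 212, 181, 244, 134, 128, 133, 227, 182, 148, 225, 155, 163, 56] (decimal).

U+0038

Offset 0: leading byte 0xDE = 11011110 → 2-byte char #1 = DE 8C.
Offset 2: leading byte 0xE0 = 11100000 → 3-byte char #2 = E0 AB B0.
Offset 5: leading byte 0xF3 = 11110011 → 4-byte char #3 = F3 BF A5 8A.
Offset 9: leading byte 0xF1 = 11110001 → 4-byte char #4 = F1 A3 B8 85.
Offset 13: leading byte 0xD4 = 11010100 → 2-byte char #5 = D4 B5.
Offset 15: leading byte 0xF4 = 11110100 → 4-byte char #6 = F4 86 80 85.
Offset 19: leading byte 0xE3 = 11100011 → 3-byte char #7 = E3 B6 94.
Offset 22: leading byte 0xE1 = 11100001 → 3-byte char #8 = E1 9B A3.
Offset 25: leading byte 0x38 = 00111000 → 1-byte char #9 = 38.
Leading byte 0x38 = 00111000 matches 0xxxxxxx → 1-byte sequence.
Byte 1: 0x38 = 00111000, payload 0111000 (7 bits).
Concatenate: 0111000 = 0x38 (7 bits → U+0038).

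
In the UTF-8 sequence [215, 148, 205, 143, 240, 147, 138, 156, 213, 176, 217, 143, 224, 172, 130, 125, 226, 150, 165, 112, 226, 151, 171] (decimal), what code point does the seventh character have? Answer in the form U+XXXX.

U+007D

Offset 0: leading byte 0xD7 = 11010111 → 2-byte char #1 = D7 94.
Offset 2: leading byte 0xCD = 11001101 → 2-byte char #2 = CD 8F.
Offset 4: leading byte 0xF0 = 11110000 → 4-byte char #3 = F0 93 8A 9C.
Offset 8: leading byte 0xD5 = 11010101 → 2-byte char #4 = D5 B0.
Offset 10: leading byte 0xD9 = 11011001 → 2-byte char #5 = D9 8F.
Offset 12: leading byte 0xE0 = 11100000 → 3-byte char #6 = E0 AC 82.
Offset 15: leading byte 0x7D = 01111101 → 1-byte char #7 = 7D.
Leading byte 0x7D = 01111101 matches 0xxxxxxx → 1-byte sequence.
Byte 1: 0x7D = 01111101, payload 1111101 (7 bits).
Concatenate: 1111101 = 0x7D (7 bits → U+007D).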